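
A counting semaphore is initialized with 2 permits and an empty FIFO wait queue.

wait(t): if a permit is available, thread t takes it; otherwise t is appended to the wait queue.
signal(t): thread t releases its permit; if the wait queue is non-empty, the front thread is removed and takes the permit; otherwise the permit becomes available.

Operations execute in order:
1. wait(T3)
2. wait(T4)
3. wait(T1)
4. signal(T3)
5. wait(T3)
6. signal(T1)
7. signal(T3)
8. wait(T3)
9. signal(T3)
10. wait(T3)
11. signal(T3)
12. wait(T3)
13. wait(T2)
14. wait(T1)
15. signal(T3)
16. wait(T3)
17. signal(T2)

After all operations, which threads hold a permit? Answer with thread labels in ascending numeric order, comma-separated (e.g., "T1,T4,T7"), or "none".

Step 1: wait(T3) -> count=1 queue=[] holders={T3}
Step 2: wait(T4) -> count=0 queue=[] holders={T3,T4}
Step 3: wait(T1) -> count=0 queue=[T1] holders={T3,T4}
Step 4: signal(T3) -> count=0 queue=[] holders={T1,T4}
Step 5: wait(T3) -> count=0 queue=[T3] holders={T1,T4}
Step 6: signal(T1) -> count=0 queue=[] holders={T3,T4}
Step 7: signal(T3) -> count=1 queue=[] holders={T4}
Step 8: wait(T3) -> count=0 queue=[] holders={T3,T4}
Step 9: signal(T3) -> count=1 queue=[] holders={T4}
Step 10: wait(T3) -> count=0 queue=[] holders={T3,T4}
Step 11: signal(T3) -> count=1 queue=[] holders={T4}
Step 12: wait(T3) -> count=0 queue=[] holders={T3,T4}
Step 13: wait(T2) -> count=0 queue=[T2] holders={T3,T4}
Step 14: wait(T1) -> count=0 queue=[T2,T1] holders={T3,T4}
Step 15: signal(T3) -> count=0 queue=[T1] holders={T2,T4}
Step 16: wait(T3) -> count=0 queue=[T1,T3] holders={T2,T4}
Step 17: signal(T2) -> count=0 queue=[T3] holders={T1,T4}
Final holders: T1,T4

Answer: T1,T4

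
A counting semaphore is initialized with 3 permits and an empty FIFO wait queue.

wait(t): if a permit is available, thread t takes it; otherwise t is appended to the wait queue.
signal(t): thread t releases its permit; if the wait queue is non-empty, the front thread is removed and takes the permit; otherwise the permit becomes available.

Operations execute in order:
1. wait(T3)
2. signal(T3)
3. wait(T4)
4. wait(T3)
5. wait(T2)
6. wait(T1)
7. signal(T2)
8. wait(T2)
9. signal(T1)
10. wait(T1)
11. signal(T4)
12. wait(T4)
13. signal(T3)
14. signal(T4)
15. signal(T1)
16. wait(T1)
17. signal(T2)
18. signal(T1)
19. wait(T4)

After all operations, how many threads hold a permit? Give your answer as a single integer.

Answer: 1

Derivation:
Step 1: wait(T3) -> count=2 queue=[] holders={T3}
Step 2: signal(T3) -> count=3 queue=[] holders={none}
Step 3: wait(T4) -> count=2 queue=[] holders={T4}
Step 4: wait(T3) -> count=1 queue=[] holders={T3,T4}
Step 5: wait(T2) -> count=0 queue=[] holders={T2,T3,T4}
Step 6: wait(T1) -> count=0 queue=[T1] holders={T2,T3,T4}
Step 7: signal(T2) -> count=0 queue=[] holders={T1,T3,T4}
Step 8: wait(T2) -> count=0 queue=[T2] holders={T1,T3,T4}
Step 9: signal(T1) -> count=0 queue=[] holders={T2,T3,T4}
Step 10: wait(T1) -> count=0 queue=[T1] holders={T2,T3,T4}
Step 11: signal(T4) -> count=0 queue=[] holders={T1,T2,T3}
Step 12: wait(T4) -> count=0 queue=[T4] holders={T1,T2,T3}
Step 13: signal(T3) -> count=0 queue=[] holders={T1,T2,T4}
Step 14: signal(T4) -> count=1 queue=[] holders={T1,T2}
Step 15: signal(T1) -> count=2 queue=[] holders={T2}
Step 16: wait(T1) -> count=1 queue=[] holders={T1,T2}
Step 17: signal(T2) -> count=2 queue=[] holders={T1}
Step 18: signal(T1) -> count=3 queue=[] holders={none}
Step 19: wait(T4) -> count=2 queue=[] holders={T4}
Final holders: {T4} -> 1 thread(s)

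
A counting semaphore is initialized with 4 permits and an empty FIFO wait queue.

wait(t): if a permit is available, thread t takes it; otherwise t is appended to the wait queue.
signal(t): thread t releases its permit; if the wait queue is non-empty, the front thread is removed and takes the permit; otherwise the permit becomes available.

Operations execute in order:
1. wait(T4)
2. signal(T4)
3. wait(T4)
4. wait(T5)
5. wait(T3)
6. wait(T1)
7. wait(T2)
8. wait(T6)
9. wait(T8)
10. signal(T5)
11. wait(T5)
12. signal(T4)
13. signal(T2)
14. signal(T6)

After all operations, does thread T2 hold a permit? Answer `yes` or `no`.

Answer: no

Derivation:
Step 1: wait(T4) -> count=3 queue=[] holders={T4}
Step 2: signal(T4) -> count=4 queue=[] holders={none}
Step 3: wait(T4) -> count=3 queue=[] holders={T4}
Step 4: wait(T5) -> count=2 queue=[] holders={T4,T5}
Step 5: wait(T3) -> count=1 queue=[] holders={T3,T4,T5}
Step 6: wait(T1) -> count=0 queue=[] holders={T1,T3,T4,T5}
Step 7: wait(T2) -> count=0 queue=[T2] holders={T1,T3,T4,T5}
Step 8: wait(T6) -> count=0 queue=[T2,T6] holders={T1,T3,T4,T5}
Step 9: wait(T8) -> count=0 queue=[T2,T6,T8] holders={T1,T3,T4,T5}
Step 10: signal(T5) -> count=0 queue=[T6,T8] holders={T1,T2,T3,T4}
Step 11: wait(T5) -> count=0 queue=[T6,T8,T5] holders={T1,T2,T3,T4}
Step 12: signal(T4) -> count=0 queue=[T8,T5] holders={T1,T2,T3,T6}
Step 13: signal(T2) -> count=0 queue=[T5] holders={T1,T3,T6,T8}
Step 14: signal(T6) -> count=0 queue=[] holders={T1,T3,T5,T8}
Final holders: {T1,T3,T5,T8} -> T2 not in holders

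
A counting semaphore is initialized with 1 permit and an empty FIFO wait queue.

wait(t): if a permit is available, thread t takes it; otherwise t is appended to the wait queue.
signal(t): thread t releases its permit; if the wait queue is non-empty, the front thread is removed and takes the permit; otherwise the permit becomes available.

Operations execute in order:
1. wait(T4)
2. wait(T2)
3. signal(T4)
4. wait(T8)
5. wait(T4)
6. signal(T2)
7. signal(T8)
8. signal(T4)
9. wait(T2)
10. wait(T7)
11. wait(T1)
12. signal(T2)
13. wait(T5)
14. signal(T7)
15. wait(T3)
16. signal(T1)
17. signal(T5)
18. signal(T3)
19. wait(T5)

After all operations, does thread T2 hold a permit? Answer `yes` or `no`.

Step 1: wait(T4) -> count=0 queue=[] holders={T4}
Step 2: wait(T2) -> count=0 queue=[T2] holders={T4}
Step 3: signal(T4) -> count=0 queue=[] holders={T2}
Step 4: wait(T8) -> count=0 queue=[T8] holders={T2}
Step 5: wait(T4) -> count=0 queue=[T8,T4] holders={T2}
Step 6: signal(T2) -> count=0 queue=[T4] holders={T8}
Step 7: signal(T8) -> count=0 queue=[] holders={T4}
Step 8: signal(T4) -> count=1 queue=[] holders={none}
Step 9: wait(T2) -> count=0 queue=[] holders={T2}
Step 10: wait(T7) -> count=0 queue=[T7] holders={T2}
Step 11: wait(T1) -> count=0 queue=[T7,T1] holders={T2}
Step 12: signal(T2) -> count=0 queue=[T1] holders={T7}
Step 13: wait(T5) -> count=0 queue=[T1,T5] holders={T7}
Step 14: signal(T7) -> count=0 queue=[T5] holders={T1}
Step 15: wait(T3) -> count=0 queue=[T5,T3] holders={T1}
Step 16: signal(T1) -> count=0 queue=[T3] holders={T5}
Step 17: signal(T5) -> count=0 queue=[] holders={T3}
Step 18: signal(T3) -> count=1 queue=[] holders={none}
Step 19: wait(T5) -> count=0 queue=[] holders={T5}
Final holders: {T5} -> T2 not in holders

Answer: no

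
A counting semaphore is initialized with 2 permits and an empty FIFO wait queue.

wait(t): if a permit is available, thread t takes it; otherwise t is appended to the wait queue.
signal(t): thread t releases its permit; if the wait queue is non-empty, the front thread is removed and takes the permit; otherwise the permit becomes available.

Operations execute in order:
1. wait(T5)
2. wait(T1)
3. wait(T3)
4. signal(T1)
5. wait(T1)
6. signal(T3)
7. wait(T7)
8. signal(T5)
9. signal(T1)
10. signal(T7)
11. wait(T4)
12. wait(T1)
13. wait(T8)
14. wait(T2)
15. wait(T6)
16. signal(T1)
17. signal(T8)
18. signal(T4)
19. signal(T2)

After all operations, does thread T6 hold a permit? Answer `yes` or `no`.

Answer: yes

Derivation:
Step 1: wait(T5) -> count=1 queue=[] holders={T5}
Step 2: wait(T1) -> count=0 queue=[] holders={T1,T5}
Step 3: wait(T3) -> count=0 queue=[T3] holders={T1,T5}
Step 4: signal(T1) -> count=0 queue=[] holders={T3,T5}
Step 5: wait(T1) -> count=0 queue=[T1] holders={T3,T5}
Step 6: signal(T3) -> count=0 queue=[] holders={T1,T5}
Step 7: wait(T7) -> count=0 queue=[T7] holders={T1,T5}
Step 8: signal(T5) -> count=0 queue=[] holders={T1,T7}
Step 9: signal(T1) -> count=1 queue=[] holders={T7}
Step 10: signal(T7) -> count=2 queue=[] holders={none}
Step 11: wait(T4) -> count=1 queue=[] holders={T4}
Step 12: wait(T1) -> count=0 queue=[] holders={T1,T4}
Step 13: wait(T8) -> count=0 queue=[T8] holders={T1,T4}
Step 14: wait(T2) -> count=0 queue=[T8,T2] holders={T1,T4}
Step 15: wait(T6) -> count=0 queue=[T8,T2,T6] holders={T1,T4}
Step 16: signal(T1) -> count=0 queue=[T2,T6] holders={T4,T8}
Step 17: signal(T8) -> count=0 queue=[T6] holders={T2,T4}
Step 18: signal(T4) -> count=0 queue=[] holders={T2,T6}
Step 19: signal(T2) -> count=1 queue=[] holders={T6}
Final holders: {T6} -> T6 in holders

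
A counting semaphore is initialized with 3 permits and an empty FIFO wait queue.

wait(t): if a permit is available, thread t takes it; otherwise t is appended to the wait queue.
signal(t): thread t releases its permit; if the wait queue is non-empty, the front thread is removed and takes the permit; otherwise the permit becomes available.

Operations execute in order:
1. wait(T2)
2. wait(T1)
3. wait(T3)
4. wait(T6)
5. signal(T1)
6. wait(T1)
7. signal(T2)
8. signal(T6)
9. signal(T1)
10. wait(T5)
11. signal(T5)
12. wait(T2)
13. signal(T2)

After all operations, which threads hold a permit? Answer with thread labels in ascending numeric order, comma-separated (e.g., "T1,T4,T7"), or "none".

Answer: T3

Derivation:
Step 1: wait(T2) -> count=2 queue=[] holders={T2}
Step 2: wait(T1) -> count=1 queue=[] holders={T1,T2}
Step 3: wait(T3) -> count=0 queue=[] holders={T1,T2,T3}
Step 4: wait(T6) -> count=0 queue=[T6] holders={T1,T2,T3}
Step 5: signal(T1) -> count=0 queue=[] holders={T2,T3,T6}
Step 6: wait(T1) -> count=0 queue=[T1] holders={T2,T3,T6}
Step 7: signal(T2) -> count=0 queue=[] holders={T1,T3,T6}
Step 8: signal(T6) -> count=1 queue=[] holders={T1,T3}
Step 9: signal(T1) -> count=2 queue=[] holders={T3}
Step 10: wait(T5) -> count=1 queue=[] holders={T3,T5}
Step 11: signal(T5) -> count=2 queue=[] holders={T3}
Step 12: wait(T2) -> count=1 queue=[] holders={T2,T3}
Step 13: signal(T2) -> count=2 queue=[] holders={T3}
Final holders: T3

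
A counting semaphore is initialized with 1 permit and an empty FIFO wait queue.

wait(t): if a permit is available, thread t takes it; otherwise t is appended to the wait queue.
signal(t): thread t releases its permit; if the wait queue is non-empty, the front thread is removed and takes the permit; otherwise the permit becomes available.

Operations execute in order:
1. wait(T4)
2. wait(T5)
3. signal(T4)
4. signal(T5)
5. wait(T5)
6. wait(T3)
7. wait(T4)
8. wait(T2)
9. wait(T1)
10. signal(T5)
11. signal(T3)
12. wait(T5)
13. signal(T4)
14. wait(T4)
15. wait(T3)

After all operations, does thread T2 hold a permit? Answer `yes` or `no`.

Step 1: wait(T4) -> count=0 queue=[] holders={T4}
Step 2: wait(T5) -> count=0 queue=[T5] holders={T4}
Step 3: signal(T4) -> count=0 queue=[] holders={T5}
Step 4: signal(T5) -> count=1 queue=[] holders={none}
Step 5: wait(T5) -> count=0 queue=[] holders={T5}
Step 6: wait(T3) -> count=0 queue=[T3] holders={T5}
Step 7: wait(T4) -> count=0 queue=[T3,T4] holders={T5}
Step 8: wait(T2) -> count=0 queue=[T3,T4,T2] holders={T5}
Step 9: wait(T1) -> count=0 queue=[T3,T4,T2,T1] holders={T5}
Step 10: signal(T5) -> count=0 queue=[T4,T2,T1] holders={T3}
Step 11: signal(T3) -> count=0 queue=[T2,T1] holders={T4}
Step 12: wait(T5) -> count=0 queue=[T2,T1,T5] holders={T4}
Step 13: signal(T4) -> count=0 queue=[T1,T5] holders={T2}
Step 14: wait(T4) -> count=0 queue=[T1,T5,T4] holders={T2}
Step 15: wait(T3) -> count=0 queue=[T1,T5,T4,T3] holders={T2}
Final holders: {T2} -> T2 in holders

Answer: yes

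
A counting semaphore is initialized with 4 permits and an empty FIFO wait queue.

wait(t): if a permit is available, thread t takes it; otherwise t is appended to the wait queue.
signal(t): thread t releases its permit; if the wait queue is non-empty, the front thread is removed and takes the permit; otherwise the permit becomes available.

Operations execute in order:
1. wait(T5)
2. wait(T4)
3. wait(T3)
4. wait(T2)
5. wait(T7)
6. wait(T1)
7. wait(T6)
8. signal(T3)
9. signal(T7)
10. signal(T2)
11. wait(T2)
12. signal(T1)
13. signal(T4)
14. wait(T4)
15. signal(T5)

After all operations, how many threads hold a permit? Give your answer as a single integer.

Answer: 3

Derivation:
Step 1: wait(T5) -> count=3 queue=[] holders={T5}
Step 2: wait(T4) -> count=2 queue=[] holders={T4,T5}
Step 3: wait(T3) -> count=1 queue=[] holders={T3,T4,T5}
Step 4: wait(T2) -> count=0 queue=[] holders={T2,T3,T4,T5}
Step 5: wait(T7) -> count=0 queue=[T7] holders={T2,T3,T4,T5}
Step 6: wait(T1) -> count=0 queue=[T7,T1] holders={T2,T3,T4,T5}
Step 7: wait(T6) -> count=0 queue=[T7,T1,T6] holders={T2,T3,T4,T5}
Step 8: signal(T3) -> count=0 queue=[T1,T6] holders={T2,T4,T5,T7}
Step 9: signal(T7) -> count=0 queue=[T6] holders={T1,T2,T4,T5}
Step 10: signal(T2) -> count=0 queue=[] holders={T1,T4,T5,T6}
Step 11: wait(T2) -> count=0 queue=[T2] holders={T1,T4,T5,T6}
Step 12: signal(T1) -> count=0 queue=[] holders={T2,T4,T5,T6}
Step 13: signal(T4) -> count=1 queue=[] holders={T2,T5,T6}
Step 14: wait(T4) -> count=0 queue=[] holders={T2,T4,T5,T6}
Step 15: signal(T5) -> count=1 queue=[] holders={T2,T4,T6}
Final holders: {T2,T4,T6} -> 3 thread(s)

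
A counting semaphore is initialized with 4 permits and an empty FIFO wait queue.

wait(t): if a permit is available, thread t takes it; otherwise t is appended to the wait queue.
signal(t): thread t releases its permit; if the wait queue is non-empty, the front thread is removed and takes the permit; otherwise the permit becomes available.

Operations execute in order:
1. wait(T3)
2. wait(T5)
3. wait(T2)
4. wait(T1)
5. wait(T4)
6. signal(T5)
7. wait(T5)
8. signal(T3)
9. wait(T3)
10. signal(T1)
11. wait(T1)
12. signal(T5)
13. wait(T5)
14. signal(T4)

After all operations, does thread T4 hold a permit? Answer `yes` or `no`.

Answer: no

Derivation:
Step 1: wait(T3) -> count=3 queue=[] holders={T3}
Step 2: wait(T5) -> count=2 queue=[] holders={T3,T5}
Step 3: wait(T2) -> count=1 queue=[] holders={T2,T3,T5}
Step 4: wait(T1) -> count=0 queue=[] holders={T1,T2,T3,T5}
Step 5: wait(T4) -> count=0 queue=[T4] holders={T1,T2,T3,T5}
Step 6: signal(T5) -> count=0 queue=[] holders={T1,T2,T3,T4}
Step 7: wait(T5) -> count=0 queue=[T5] holders={T1,T2,T3,T4}
Step 8: signal(T3) -> count=0 queue=[] holders={T1,T2,T4,T5}
Step 9: wait(T3) -> count=0 queue=[T3] holders={T1,T2,T4,T5}
Step 10: signal(T1) -> count=0 queue=[] holders={T2,T3,T4,T5}
Step 11: wait(T1) -> count=0 queue=[T1] holders={T2,T3,T4,T5}
Step 12: signal(T5) -> count=0 queue=[] holders={T1,T2,T3,T4}
Step 13: wait(T5) -> count=0 queue=[T5] holders={T1,T2,T3,T4}
Step 14: signal(T4) -> count=0 queue=[] holders={T1,T2,T3,T5}
Final holders: {T1,T2,T3,T5} -> T4 not in holders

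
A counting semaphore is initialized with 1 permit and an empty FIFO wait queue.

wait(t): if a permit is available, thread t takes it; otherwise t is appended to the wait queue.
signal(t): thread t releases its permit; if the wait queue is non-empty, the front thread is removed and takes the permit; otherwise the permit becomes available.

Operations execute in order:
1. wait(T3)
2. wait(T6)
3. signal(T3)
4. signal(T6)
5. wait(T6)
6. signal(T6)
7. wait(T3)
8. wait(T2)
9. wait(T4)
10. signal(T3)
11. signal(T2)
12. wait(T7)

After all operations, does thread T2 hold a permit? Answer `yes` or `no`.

Answer: no

Derivation:
Step 1: wait(T3) -> count=0 queue=[] holders={T3}
Step 2: wait(T6) -> count=0 queue=[T6] holders={T3}
Step 3: signal(T3) -> count=0 queue=[] holders={T6}
Step 4: signal(T6) -> count=1 queue=[] holders={none}
Step 5: wait(T6) -> count=0 queue=[] holders={T6}
Step 6: signal(T6) -> count=1 queue=[] holders={none}
Step 7: wait(T3) -> count=0 queue=[] holders={T3}
Step 8: wait(T2) -> count=0 queue=[T2] holders={T3}
Step 9: wait(T4) -> count=0 queue=[T2,T4] holders={T3}
Step 10: signal(T3) -> count=0 queue=[T4] holders={T2}
Step 11: signal(T2) -> count=0 queue=[] holders={T4}
Step 12: wait(T7) -> count=0 queue=[T7] holders={T4}
Final holders: {T4} -> T2 not in holders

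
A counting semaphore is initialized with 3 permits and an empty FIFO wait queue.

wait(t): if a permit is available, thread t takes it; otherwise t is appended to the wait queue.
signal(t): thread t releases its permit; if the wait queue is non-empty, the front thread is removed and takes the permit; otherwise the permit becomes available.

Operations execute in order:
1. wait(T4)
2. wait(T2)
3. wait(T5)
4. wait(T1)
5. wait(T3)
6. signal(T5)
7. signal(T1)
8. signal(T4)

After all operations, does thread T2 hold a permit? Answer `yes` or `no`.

Answer: yes

Derivation:
Step 1: wait(T4) -> count=2 queue=[] holders={T4}
Step 2: wait(T2) -> count=1 queue=[] holders={T2,T4}
Step 3: wait(T5) -> count=0 queue=[] holders={T2,T4,T5}
Step 4: wait(T1) -> count=0 queue=[T1] holders={T2,T4,T5}
Step 5: wait(T3) -> count=0 queue=[T1,T3] holders={T2,T4,T5}
Step 6: signal(T5) -> count=0 queue=[T3] holders={T1,T2,T4}
Step 7: signal(T1) -> count=0 queue=[] holders={T2,T3,T4}
Step 8: signal(T4) -> count=1 queue=[] holders={T2,T3}
Final holders: {T2,T3} -> T2 in holders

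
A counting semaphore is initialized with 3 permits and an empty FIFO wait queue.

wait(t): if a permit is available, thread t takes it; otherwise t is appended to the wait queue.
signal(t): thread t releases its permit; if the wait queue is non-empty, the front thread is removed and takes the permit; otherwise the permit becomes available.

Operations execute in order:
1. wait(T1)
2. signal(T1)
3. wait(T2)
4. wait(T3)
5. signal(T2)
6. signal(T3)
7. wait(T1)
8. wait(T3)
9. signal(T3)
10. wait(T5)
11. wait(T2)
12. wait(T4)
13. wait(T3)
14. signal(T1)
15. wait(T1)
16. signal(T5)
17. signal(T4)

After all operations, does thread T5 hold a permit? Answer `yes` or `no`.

Answer: no

Derivation:
Step 1: wait(T1) -> count=2 queue=[] holders={T1}
Step 2: signal(T1) -> count=3 queue=[] holders={none}
Step 3: wait(T2) -> count=2 queue=[] holders={T2}
Step 4: wait(T3) -> count=1 queue=[] holders={T2,T3}
Step 5: signal(T2) -> count=2 queue=[] holders={T3}
Step 6: signal(T3) -> count=3 queue=[] holders={none}
Step 7: wait(T1) -> count=2 queue=[] holders={T1}
Step 8: wait(T3) -> count=1 queue=[] holders={T1,T3}
Step 9: signal(T3) -> count=2 queue=[] holders={T1}
Step 10: wait(T5) -> count=1 queue=[] holders={T1,T5}
Step 11: wait(T2) -> count=0 queue=[] holders={T1,T2,T5}
Step 12: wait(T4) -> count=0 queue=[T4] holders={T1,T2,T5}
Step 13: wait(T3) -> count=0 queue=[T4,T3] holders={T1,T2,T5}
Step 14: signal(T1) -> count=0 queue=[T3] holders={T2,T4,T5}
Step 15: wait(T1) -> count=0 queue=[T3,T1] holders={T2,T4,T5}
Step 16: signal(T5) -> count=0 queue=[T1] holders={T2,T3,T4}
Step 17: signal(T4) -> count=0 queue=[] holders={T1,T2,T3}
Final holders: {T1,T2,T3} -> T5 not in holders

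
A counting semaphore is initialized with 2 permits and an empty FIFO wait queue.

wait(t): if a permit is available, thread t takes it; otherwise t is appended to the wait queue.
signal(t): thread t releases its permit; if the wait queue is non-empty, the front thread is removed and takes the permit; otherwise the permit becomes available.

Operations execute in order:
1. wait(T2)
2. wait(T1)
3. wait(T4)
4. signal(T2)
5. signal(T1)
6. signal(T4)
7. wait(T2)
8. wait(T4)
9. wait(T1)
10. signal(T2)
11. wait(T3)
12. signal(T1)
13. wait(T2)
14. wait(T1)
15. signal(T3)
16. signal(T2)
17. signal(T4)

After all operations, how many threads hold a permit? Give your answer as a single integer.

Answer: 1

Derivation:
Step 1: wait(T2) -> count=1 queue=[] holders={T2}
Step 2: wait(T1) -> count=0 queue=[] holders={T1,T2}
Step 3: wait(T4) -> count=0 queue=[T4] holders={T1,T2}
Step 4: signal(T2) -> count=0 queue=[] holders={T1,T4}
Step 5: signal(T1) -> count=1 queue=[] holders={T4}
Step 6: signal(T4) -> count=2 queue=[] holders={none}
Step 7: wait(T2) -> count=1 queue=[] holders={T2}
Step 8: wait(T4) -> count=0 queue=[] holders={T2,T4}
Step 9: wait(T1) -> count=0 queue=[T1] holders={T2,T4}
Step 10: signal(T2) -> count=0 queue=[] holders={T1,T4}
Step 11: wait(T3) -> count=0 queue=[T3] holders={T1,T4}
Step 12: signal(T1) -> count=0 queue=[] holders={T3,T4}
Step 13: wait(T2) -> count=0 queue=[T2] holders={T3,T4}
Step 14: wait(T1) -> count=0 queue=[T2,T1] holders={T3,T4}
Step 15: signal(T3) -> count=0 queue=[T1] holders={T2,T4}
Step 16: signal(T2) -> count=0 queue=[] holders={T1,T4}
Step 17: signal(T4) -> count=1 queue=[] holders={T1}
Final holders: {T1} -> 1 thread(s)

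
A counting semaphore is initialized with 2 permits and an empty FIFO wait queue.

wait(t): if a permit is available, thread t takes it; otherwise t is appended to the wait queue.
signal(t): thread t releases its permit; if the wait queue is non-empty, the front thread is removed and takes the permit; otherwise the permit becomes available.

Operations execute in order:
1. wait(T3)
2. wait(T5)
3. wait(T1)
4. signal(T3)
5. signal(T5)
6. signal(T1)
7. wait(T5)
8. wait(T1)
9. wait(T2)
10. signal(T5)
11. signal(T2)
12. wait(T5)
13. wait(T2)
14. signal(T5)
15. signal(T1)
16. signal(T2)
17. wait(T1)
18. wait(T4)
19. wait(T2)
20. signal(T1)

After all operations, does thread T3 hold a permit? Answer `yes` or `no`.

Step 1: wait(T3) -> count=1 queue=[] holders={T3}
Step 2: wait(T5) -> count=0 queue=[] holders={T3,T5}
Step 3: wait(T1) -> count=0 queue=[T1] holders={T3,T5}
Step 4: signal(T3) -> count=0 queue=[] holders={T1,T5}
Step 5: signal(T5) -> count=1 queue=[] holders={T1}
Step 6: signal(T1) -> count=2 queue=[] holders={none}
Step 7: wait(T5) -> count=1 queue=[] holders={T5}
Step 8: wait(T1) -> count=0 queue=[] holders={T1,T5}
Step 9: wait(T2) -> count=0 queue=[T2] holders={T1,T5}
Step 10: signal(T5) -> count=0 queue=[] holders={T1,T2}
Step 11: signal(T2) -> count=1 queue=[] holders={T1}
Step 12: wait(T5) -> count=0 queue=[] holders={T1,T5}
Step 13: wait(T2) -> count=0 queue=[T2] holders={T1,T5}
Step 14: signal(T5) -> count=0 queue=[] holders={T1,T2}
Step 15: signal(T1) -> count=1 queue=[] holders={T2}
Step 16: signal(T2) -> count=2 queue=[] holders={none}
Step 17: wait(T1) -> count=1 queue=[] holders={T1}
Step 18: wait(T4) -> count=0 queue=[] holders={T1,T4}
Step 19: wait(T2) -> count=0 queue=[T2] holders={T1,T4}
Step 20: signal(T1) -> count=0 queue=[] holders={T2,T4}
Final holders: {T2,T4} -> T3 not in holders

Answer: no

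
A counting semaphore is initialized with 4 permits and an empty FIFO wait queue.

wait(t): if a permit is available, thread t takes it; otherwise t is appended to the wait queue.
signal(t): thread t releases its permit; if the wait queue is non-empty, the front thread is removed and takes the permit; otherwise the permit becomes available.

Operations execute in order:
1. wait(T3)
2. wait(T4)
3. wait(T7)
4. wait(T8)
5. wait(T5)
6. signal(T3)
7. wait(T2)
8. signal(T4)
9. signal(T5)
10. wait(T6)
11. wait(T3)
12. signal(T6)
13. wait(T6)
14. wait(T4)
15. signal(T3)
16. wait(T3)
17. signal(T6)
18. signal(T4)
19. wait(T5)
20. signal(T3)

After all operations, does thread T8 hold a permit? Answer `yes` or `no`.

Answer: yes

Derivation:
Step 1: wait(T3) -> count=3 queue=[] holders={T3}
Step 2: wait(T4) -> count=2 queue=[] holders={T3,T4}
Step 3: wait(T7) -> count=1 queue=[] holders={T3,T4,T7}
Step 4: wait(T8) -> count=0 queue=[] holders={T3,T4,T7,T8}
Step 5: wait(T5) -> count=0 queue=[T5] holders={T3,T4,T7,T8}
Step 6: signal(T3) -> count=0 queue=[] holders={T4,T5,T7,T8}
Step 7: wait(T2) -> count=0 queue=[T2] holders={T4,T5,T7,T8}
Step 8: signal(T4) -> count=0 queue=[] holders={T2,T5,T7,T8}
Step 9: signal(T5) -> count=1 queue=[] holders={T2,T7,T8}
Step 10: wait(T6) -> count=0 queue=[] holders={T2,T6,T7,T8}
Step 11: wait(T3) -> count=0 queue=[T3] holders={T2,T6,T7,T8}
Step 12: signal(T6) -> count=0 queue=[] holders={T2,T3,T7,T8}
Step 13: wait(T6) -> count=0 queue=[T6] holders={T2,T3,T7,T8}
Step 14: wait(T4) -> count=0 queue=[T6,T4] holders={T2,T3,T7,T8}
Step 15: signal(T3) -> count=0 queue=[T4] holders={T2,T6,T7,T8}
Step 16: wait(T3) -> count=0 queue=[T4,T3] holders={T2,T6,T7,T8}
Step 17: signal(T6) -> count=0 queue=[T3] holders={T2,T4,T7,T8}
Step 18: signal(T4) -> count=0 queue=[] holders={T2,T3,T7,T8}
Step 19: wait(T5) -> count=0 queue=[T5] holders={T2,T3,T7,T8}
Step 20: signal(T3) -> count=0 queue=[] holders={T2,T5,T7,T8}
Final holders: {T2,T5,T7,T8} -> T8 in holders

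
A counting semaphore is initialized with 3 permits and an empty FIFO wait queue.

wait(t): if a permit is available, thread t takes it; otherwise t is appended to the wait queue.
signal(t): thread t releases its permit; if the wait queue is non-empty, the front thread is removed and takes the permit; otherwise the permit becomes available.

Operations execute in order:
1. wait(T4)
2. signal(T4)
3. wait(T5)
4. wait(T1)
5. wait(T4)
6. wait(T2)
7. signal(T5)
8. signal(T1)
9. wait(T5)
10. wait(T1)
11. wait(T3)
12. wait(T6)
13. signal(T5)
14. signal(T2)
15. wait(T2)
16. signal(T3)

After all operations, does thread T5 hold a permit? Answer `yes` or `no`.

Step 1: wait(T4) -> count=2 queue=[] holders={T4}
Step 2: signal(T4) -> count=3 queue=[] holders={none}
Step 3: wait(T5) -> count=2 queue=[] holders={T5}
Step 4: wait(T1) -> count=1 queue=[] holders={T1,T5}
Step 5: wait(T4) -> count=0 queue=[] holders={T1,T4,T5}
Step 6: wait(T2) -> count=0 queue=[T2] holders={T1,T4,T5}
Step 7: signal(T5) -> count=0 queue=[] holders={T1,T2,T4}
Step 8: signal(T1) -> count=1 queue=[] holders={T2,T4}
Step 9: wait(T5) -> count=0 queue=[] holders={T2,T4,T5}
Step 10: wait(T1) -> count=0 queue=[T1] holders={T2,T4,T5}
Step 11: wait(T3) -> count=0 queue=[T1,T3] holders={T2,T4,T5}
Step 12: wait(T6) -> count=0 queue=[T1,T3,T6] holders={T2,T4,T5}
Step 13: signal(T5) -> count=0 queue=[T3,T6] holders={T1,T2,T4}
Step 14: signal(T2) -> count=0 queue=[T6] holders={T1,T3,T4}
Step 15: wait(T2) -> count=0 queue=[T6,T2] holders={T1,T3,T4}
Step 16: signal(T3) -> count=0 queue=[T2] holders={T1,T4,T6}
Final holders: {T1,T4,T6} -> T5 not in holders

Answer: no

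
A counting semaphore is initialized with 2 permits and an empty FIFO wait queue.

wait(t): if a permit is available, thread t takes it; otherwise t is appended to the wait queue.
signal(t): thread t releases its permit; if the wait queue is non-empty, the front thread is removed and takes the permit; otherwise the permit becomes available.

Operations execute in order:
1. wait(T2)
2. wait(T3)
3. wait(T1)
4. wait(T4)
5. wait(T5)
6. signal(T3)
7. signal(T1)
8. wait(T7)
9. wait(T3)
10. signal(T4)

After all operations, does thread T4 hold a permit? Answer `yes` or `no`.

Step 1: wait(T2) -> count=1 queue=[] holders={T2}
Step 2: wait(T3) -> count=0 queue=[] holders={T2,T3}
Step 3: wait(T1) -> count=0 queue=[T1] holders={T2,T3}
Step 4: wait(T4) -> count=0 queue=[T1,T4] holders={T2,T3}
Step 5: wait(T5) -> count=0 queue=[T1,T4,T5] holders={T2,T3}
Step 6: signal(T3) -> count=0 queue=[T4,T5] holders={T1,T2}
Step 7: signal(T1) -> count=0 queue=[T5] holders={T2,T4}
Step 8: wait(T7) -> count=0 queue=[T5,T7] holders={T2,T4}
Step 9: wait(T3) -> count=0 queue=[T5,T7,T3] holders={T2,T4}
Step 10: signal(T4) -> count=0 queue=[T7,T3] holders={T2,T5}
Final holders: {T2,T5} -> T4 not in holders

Answer: no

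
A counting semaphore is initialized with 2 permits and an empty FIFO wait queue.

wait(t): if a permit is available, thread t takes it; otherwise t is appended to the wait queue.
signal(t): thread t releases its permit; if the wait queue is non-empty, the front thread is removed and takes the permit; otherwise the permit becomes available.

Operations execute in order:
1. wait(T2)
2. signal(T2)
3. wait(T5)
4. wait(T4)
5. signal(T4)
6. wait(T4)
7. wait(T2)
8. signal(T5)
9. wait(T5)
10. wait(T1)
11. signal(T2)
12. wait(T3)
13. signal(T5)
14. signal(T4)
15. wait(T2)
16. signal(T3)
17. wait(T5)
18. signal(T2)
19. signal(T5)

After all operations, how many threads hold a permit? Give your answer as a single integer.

Step 1: wait(T2) -> count=1 queue=[] holders={T2}
Step 2: signal(T2) -> count=2 queue=[] holders={none}
Step 3: wait(T5) -> count=1 queue=[] holders={T5}
Step 4: wait(T4) -> count=0 queue=[] holders={T4,T5}
Step 5: signal(T4) -> count=1 queue=[] holders={T5}
Step 6: wait(T4) -> count=0 queue=[] holders={T4,T5}
Step 7: wait(T2) -> count=0 queue=[T2] holders={T4,T5}
Step 8: signal(T5) -> count=0 queue=[] holders={T2,T4}
Step 9: wait(T5) -> count=0 queue=[T5] holders={T2,T4}
Step 10: wait(T1) -> count=0 queue=[T5,T1] holders={T2,T4}
Step 11: signal(T2) -> count=0 queue=[T1] holders={T4,T5}
Step 12: wait(T3) -> count=0 queue=[T1,T3] holders={T4,T5}
Step 13: signal(T5) -> count=0 queue=[T3] holders={T1,T4}
Step 14: signal(T4) -> count=0 queue=[] holders={T1,T3}
Step 15: wait(T2) -> count=0 queue=[T2] holders={T1,T3}
Step 16: signal(T3) -> count=0 queue=[] holders={T1,T2}
Step 17: wait(T5) -> count=0 queue=[T5] holders={T1,T2}
Step 18: signal(T2) -> count=0 queue=[] holders={T1,T5}
Step 19: signal(T5) -> count=1 queue=[] holders={T1}
Final holders: {T1} -> 1 thread(s)

Answer: 1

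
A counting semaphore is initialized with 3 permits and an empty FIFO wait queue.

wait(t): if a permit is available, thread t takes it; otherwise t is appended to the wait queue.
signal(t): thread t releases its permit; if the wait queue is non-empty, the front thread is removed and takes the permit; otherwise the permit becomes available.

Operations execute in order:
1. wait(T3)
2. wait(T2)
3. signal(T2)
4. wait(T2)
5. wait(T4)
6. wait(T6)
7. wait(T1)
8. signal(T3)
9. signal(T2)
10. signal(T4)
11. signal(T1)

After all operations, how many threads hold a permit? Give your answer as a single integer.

Answer: 1

Derivation:
Step 1: wait(T3) -> count=2 queue=[] holders={T3}
Step 2: wait(T2) -> count=1 queue=[] holders={T2,T3}
Step 3: signal(T2) -> count=2 queue=[] holders={T3}
Step 4: wait(T2) -> count=1 queue=[] holders={T2,T3}
Step 5: wait(T4) -> count=0 queue=[] holders={T2,T3,T4}
Step 6: wait(T6) -> count=0 queue=[T6] holders={T2,T3,T4}
Step 7: wait(T1) -> count=0 queue=[T6,T1] holders={T2,T3,T4}
Step 8: signal(T3) -> count=0 queue=[T1] holders={T2,T4,T6}
Step 9: signal(T2) -> count=0 queue=[] holders={T1,T4,T6}
Step 10: signal(T4) -> count=1 queue=[] holders={T1,T6}
Step 11: signal(T1) -> count=2 queue=[] holders={T6}
Final holders: {T6} -> 1 thread(s)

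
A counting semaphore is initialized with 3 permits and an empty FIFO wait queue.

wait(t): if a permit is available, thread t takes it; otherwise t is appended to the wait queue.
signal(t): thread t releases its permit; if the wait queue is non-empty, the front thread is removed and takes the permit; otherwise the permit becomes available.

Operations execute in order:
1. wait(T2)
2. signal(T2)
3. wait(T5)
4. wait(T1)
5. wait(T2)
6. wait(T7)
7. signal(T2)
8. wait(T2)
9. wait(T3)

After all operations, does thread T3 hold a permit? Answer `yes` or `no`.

Step 1: wait(T2) -> count=2 queue=[] holders={T2}
Step 2: signal(T2) -> count=3 queue=[] holders={none}
Step 3: wait(T5) -> count=2 queue=[] holders={T5}
Step 4: wait(T1) -> count=1 queue=[] holders={T1,T5}
Step 5: wait(T2) -> count=0 queue=[] holders={T1,T2,T5}
Step 6: wait(T7) -> count=0 queue=[T7] holders={T1,T2,T5}
Step 7: signal(T2) -> count=0 queue=[] holders={T1,T5,T7}
Step 8: wait(T2) -> count=0 queue=[T2] holders={T1,T5,T7}
Step 9: wait(T3) -> count=0 queue=[T2,T3] holders={T1,T5,T7}
Final holders: {T1,T5,T7} -> T3 not in holders

Answer: no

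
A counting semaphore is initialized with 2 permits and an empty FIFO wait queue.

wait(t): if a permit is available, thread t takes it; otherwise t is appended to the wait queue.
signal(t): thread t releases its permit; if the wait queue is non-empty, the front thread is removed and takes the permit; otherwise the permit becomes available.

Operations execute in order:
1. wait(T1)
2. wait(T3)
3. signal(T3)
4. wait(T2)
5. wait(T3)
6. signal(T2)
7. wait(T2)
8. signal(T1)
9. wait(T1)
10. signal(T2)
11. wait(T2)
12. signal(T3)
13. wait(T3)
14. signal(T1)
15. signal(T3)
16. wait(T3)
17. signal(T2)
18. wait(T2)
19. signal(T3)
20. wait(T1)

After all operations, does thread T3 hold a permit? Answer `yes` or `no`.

Step 1: wait(T1) -> count=1 queue=[] holders={T1}
Step 2: wait(T3) -> count=0 queue=[] holders={T1,T3}
Step 3: signal(T3) -> count=1 queue=[] holders={T1}
Step 4: wait(T2) -> count=0 queue=[] holders={T1,T2}
Step 5: wait(T3) -> count=0 queue=[T3] holders={T1,T2}
Step 6: signal(T2) -> count=0 queue=[] holders={T1,T3}
Step 7: wait(T2) -> count=0 queue=[T2] holders={T1,T3}
Step 8: signal(T1) -> count=0 queue=[] holders={T2,T3}
Step 9: wait(T1) -> count=0 queue=[T1] holders={T2,T3}
Step 10: signal(T2) -> count=0 queue=[] holders={T1,T3}
Step 11: wait(T2) -> count=0 queue=[T2] holders={T1,T3}
Step 12: signal(T3) -> count=0 queue=[] holders={T1,T2}
Step 13: wait(T3) -> count=0 queue=[T3] holders={T1,T2}
Step 14: signal(T1) -> count=0 queue=[] holders={T2,T3}
Step 15: signal(T3) -> count=1 queue=[] holders={T2}
Step 16: wait(T3) -> count=0 queue=[] holders={T2,T3}
Step 17: signal(T2) -> count=1 queue=[] holders={T3}
Step 18: wait(T2) -> count=0 queue=[] holders={T2,T3}
Step 19: signal(T3) -> count=1 queue=[] holders={T2}
Step 20: wait(T1) -> count=0 queue=[] holders={T1,T2}
Final holders: {T1,T2} -> T3 not in holders

Answer: no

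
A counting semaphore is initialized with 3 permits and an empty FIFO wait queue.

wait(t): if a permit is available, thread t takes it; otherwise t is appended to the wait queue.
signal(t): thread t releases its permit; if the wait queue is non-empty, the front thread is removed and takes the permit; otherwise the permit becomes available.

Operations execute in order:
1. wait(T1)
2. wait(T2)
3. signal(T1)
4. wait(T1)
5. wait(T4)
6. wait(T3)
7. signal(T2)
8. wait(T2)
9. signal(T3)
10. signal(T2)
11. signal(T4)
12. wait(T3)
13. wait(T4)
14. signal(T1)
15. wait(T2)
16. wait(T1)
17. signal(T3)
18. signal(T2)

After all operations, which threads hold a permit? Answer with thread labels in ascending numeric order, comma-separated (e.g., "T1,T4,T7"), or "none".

Answer: T1,T4

Derivation:
Step 1: wait(T1) -> count=2 queue=[] holders={T1}
Step 2: wait(T2) -> count=1 queue=[] holders={T1,T2}
Step 3: signal(T1) -> count=2 queue=[] holders={T2}
Step 4: wait(T1) -> count=1 queue=[] holders={T1,T2}
Step 5: wait(T4) -> count=0 queue=[] holders={T1,T2,T4}
Step 6: wait(T3) -> count=0 queue=[T3] holders={T1,T2,T4}
Step 7: signal(T2) -> count=0 queue=[] holders={T1,T3,T4}
Step 8: wait(T2) -> count=0 queue=[T2] holders={T1,T3,T4}
Step 9: signal(T3) -> count=0 queue=[] holders={T1,T2,T4}
Step 10: signal(T2) -> count=1 queue=[] holders={T1,T4}
Step 11: signal(T4) -> count=2 queue=[] holders={T1}
Step 12: wait(T3) -> count=1 queue=[] holders={T1,T3}
Step 13: wait(T4) -> count=0 queue=[] holders={T1,T3,T4}
Step 14: signal(T1) -> count=1 queue=[] holders={T3,T4}
Step 15: wait(T2) -> count=0 queue=[] holders={T2,T3,T4}
Step 16: wait(T1) -> count=0 queue=[T1] holders={T2,T3,T4}
Step 17: signal(T3) -> count=0 queue=[] holders={T1,T2,T4}
Step 18: signal(T2) -> count=1 queue=[] holders={T1,T4}
Final holders: T1,T4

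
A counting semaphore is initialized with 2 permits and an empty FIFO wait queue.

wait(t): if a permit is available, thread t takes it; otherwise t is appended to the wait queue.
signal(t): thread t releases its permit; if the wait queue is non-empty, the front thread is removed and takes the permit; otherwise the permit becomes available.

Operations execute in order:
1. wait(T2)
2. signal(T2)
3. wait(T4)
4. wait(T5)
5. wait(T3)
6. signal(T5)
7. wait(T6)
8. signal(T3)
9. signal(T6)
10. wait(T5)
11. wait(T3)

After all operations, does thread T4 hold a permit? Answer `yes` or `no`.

Answer: yes

Derivation:
Step 1: wait(T2) -> count=1 queue=[] holders={T2}
Step 2: signal(T2) -> count=2 queue=[] holders={none}
Step 3: wait(T4) -> count=1 queue=[] holders={T4}
Step 4: wait(T5) -> count=0 queue=[] holders={T4,T5}
Step 5: wait(T3) -> count=0 queue=[T3] holders={T4,T5}
Step 6: signal(T5) -> count=0 queue=[] holders={T3,T4}
Step 7: wait(T6) -> count=0 queue=[T6] holders={T3,T4}
Step 8: signal(T3) -> count=0 queue=[] holders={T4,T6}
Step 9: signal(T6) -> count=1 queue=[] holders={T4}
Step 10: wait(T5) -> count=0 queue=[] holders={T4,T5}
Step 11: wait(T3) -> count=0 queue=[T3] holders={T4,T5}
Final holders: {T4,T5} -> T4 in holders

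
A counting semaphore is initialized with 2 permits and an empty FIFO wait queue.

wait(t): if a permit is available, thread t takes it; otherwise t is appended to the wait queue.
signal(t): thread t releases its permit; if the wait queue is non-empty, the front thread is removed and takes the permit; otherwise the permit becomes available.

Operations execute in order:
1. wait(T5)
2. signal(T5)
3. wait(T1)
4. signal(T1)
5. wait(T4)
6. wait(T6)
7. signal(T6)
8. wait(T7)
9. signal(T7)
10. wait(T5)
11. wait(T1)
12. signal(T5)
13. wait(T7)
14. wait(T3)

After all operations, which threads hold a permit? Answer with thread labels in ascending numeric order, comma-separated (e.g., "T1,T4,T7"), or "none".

Step 1: wait(T5) -> count=1 queue=[] holders={T5}
Step 2: signal(T5) -> count=2 queue=[] holders={none}
Step 3: wait(T1) -> count=1 queue=[] holders={T1}
Step 4: signal(T1) -> count=2 queue=[] holders={none}
Step 5: wait(T4) -> count=1 queue=[] holders={T4}
Step 6: wait(T6) -> count=0 queue=[] holders={T4,T6}
Step 7: signal(T6) -> count=1 queue=[] holders={T4}
Step 8: wait(T7) -> count=0 queue=[] holders={T4,T7}
Step 9: signal(T7) -> count=1 queue=[] holders={T4}
Step 10: wait(T5) -> count=0 queue=[] holders={T4,T5}
Step 11: wait(T1) -> count=0 queue=[T1] holders={T4,T5}
Step 12: signal(T5) -> count=0 queue=[] holders={T1,T4}
Step 13: wait(T7) -> count=0 queue=[T7] holders={T1,T4}
Step 14: wait(T3) -> count=0 queue=[T7,T3] holders={T1,T4}
Final holders: T1,T4

Answer: T1,T4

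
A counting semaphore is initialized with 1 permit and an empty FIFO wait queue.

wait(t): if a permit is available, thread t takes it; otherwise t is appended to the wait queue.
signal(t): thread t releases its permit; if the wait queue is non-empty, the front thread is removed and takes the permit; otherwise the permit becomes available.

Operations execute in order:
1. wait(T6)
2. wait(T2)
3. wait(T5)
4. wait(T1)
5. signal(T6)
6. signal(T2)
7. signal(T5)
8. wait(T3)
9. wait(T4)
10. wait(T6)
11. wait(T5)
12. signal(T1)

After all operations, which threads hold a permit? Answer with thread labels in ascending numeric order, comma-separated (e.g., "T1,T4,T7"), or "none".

Step 1: wait(T6) -> count=0 queue=[] holders={T6}
Step 2: wait(T2) -> count=0 queue=[T2] holders={T6}
Step 3: wait(T5) -> count=0 queue=[T2,T5] holders={T6}
Step 4: wait(T1) -> count=0 queue=[T2,T5,T1] holders={T6}
Step 5: signal(T6) -> count=0 queue=[T5,T1] holders={T2}
Step 6: signal(T2) -> count=0 queue=[T1] holders={T5}
Step 7: signal(T5) -> count=0 queue=[] holders={T1}
Step 8: wait(T3) -> count=0 queue=[T3] holders={T1}
Step 9: wait(T4) -> count=0 queue=[T3,T4] holders={T1}
Step 10: wait(T6) -> count=0 queue=[T3,T4,T6] holders={T1}
Step 11: wait(T5) -> count=0 queue=[T3,T4,T6,T5] holders={T1}
Step 12: signal(T1) -> count=0 queue=[T4,T6,T5] holders={T3}
Final holders: T3

Answer: T3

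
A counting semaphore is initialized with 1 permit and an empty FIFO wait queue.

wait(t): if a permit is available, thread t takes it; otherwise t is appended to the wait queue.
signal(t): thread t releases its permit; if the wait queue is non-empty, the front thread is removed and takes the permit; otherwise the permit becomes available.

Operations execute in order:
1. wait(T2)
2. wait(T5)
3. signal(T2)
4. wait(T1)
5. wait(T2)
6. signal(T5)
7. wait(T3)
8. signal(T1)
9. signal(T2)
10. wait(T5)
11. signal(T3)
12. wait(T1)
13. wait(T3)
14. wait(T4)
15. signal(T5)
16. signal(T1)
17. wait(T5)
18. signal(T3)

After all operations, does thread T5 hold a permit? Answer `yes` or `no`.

Step 1: wait(T2) -> count=0 queue=[] holders={T2}
Step 2: wait(T5) -> count=0 queue=[T5] holders={T2}
Step 3: signal(T2) -> count=0 queue=[] holders={T5}
Step 4: wait(T1) -> count=0 queue=[T1] holders={T5}
Step 5: wait(T2) -> count=0 queue=[T1,T2] holders={T5}
Step 6: signal(T5) -> count=0 queue=[T2] holders={T1}
Step 7: wait(T3) -> count=0 queue=[T2,T3] holders={T1}
Step 8: signal(T1) -> count=0 queue=[T3] holders={T2}
Step 9: signal(T2) -> count=0 queue=[] holders={T3}
Step 10: wait(T5) -> count=0 queue=[T5] holders={T3}
Step 11: signal(T3) -> count=0 queue=[] holders={T5}
Step 12: wait(T1) -> count=0 queue=[T1] holders={T5}
Step 13: wait(T3) -> count=0 queue=[T1,T3] holders={T5}
Step 14: wait(T4) -> count=0 queue=[T1,T3,T4] holders={T5}
Step 15: signal(T5) -> count=0 queue=[T3,T4] holders={T1}
Step 16: signal(T1) -> count=0 queue=[T4] holders={T3}
Step 17: wait(T5) -> count=0 queue=[T4,T5] holders={T3}
Step 18: signal(T3) -> count=0 queue=[T5] holders={T4}
Final holders: {T4} -> T5 not in holders

Answer: no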